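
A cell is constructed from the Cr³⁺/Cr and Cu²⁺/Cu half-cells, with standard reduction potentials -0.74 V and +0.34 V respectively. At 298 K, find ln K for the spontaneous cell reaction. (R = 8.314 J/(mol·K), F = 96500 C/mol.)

ln K = 252.4

E°_cell = +0.34 − (-0.74) = 1.08 V, with n = 6 electrons transferred.
At equilibrium E = 0, so the Nernst equation gives ln K = nFE°/RT = (6)(96500)(1.08)/((8.314)(298)) = 252.39.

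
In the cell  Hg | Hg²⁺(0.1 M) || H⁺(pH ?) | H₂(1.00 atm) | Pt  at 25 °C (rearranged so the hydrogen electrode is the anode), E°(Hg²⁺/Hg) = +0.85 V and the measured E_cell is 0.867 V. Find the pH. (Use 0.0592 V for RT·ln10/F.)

E°_cell = 0.85 V and n = 2.
log Q = n(E° − E)/0.0592 = 2×(0.85 − 0.867)/0.0592 = -0.574.
With Q = [H⁺]^2 / ([Hg²⁺]·P(H₂)), solving for [H⁺] gives log[H⁺] = -0.787, so pH = 0.79.

pH = 0.79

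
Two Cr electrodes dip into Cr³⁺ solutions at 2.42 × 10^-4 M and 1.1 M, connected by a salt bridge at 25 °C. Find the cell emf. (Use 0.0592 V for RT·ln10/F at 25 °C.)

0.072 V

Both half-cells are Cr³⁺/Cr, so E°_cell = 0. The concentrated side is the cathode; the cell reaction moves Cr³⁺ from high to low concentration with n = 3.
Q = [Cr³⁺]_dilute/[Cr³⁺]_conc = 2.42 × 10^-4/1.1 = 2.2 × 10^-4.
E = 0 − (0.0592/3) log Q = −(0.0592/3)(-3.658) = 0.0722 V.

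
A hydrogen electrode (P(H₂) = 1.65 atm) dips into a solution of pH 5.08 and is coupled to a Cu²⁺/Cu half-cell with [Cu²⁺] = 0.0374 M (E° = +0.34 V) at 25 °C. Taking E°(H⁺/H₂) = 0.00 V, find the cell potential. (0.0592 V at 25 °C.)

The Cu²⁺/Cu couple is the cathode, so E°_cell = 0.34 V; n = 2.
[H⁺] = 10^(−5.08) = 8.3 × 10^-6 M, and Q = [H⁺]^2 / ([Cu²⁺]·P(H₂)) = 1.12 × 10^-9.
E = E° − (0.0592/2) log Q = 0.34 − (0.0592/2)(-8.950) = 0.605 V.

0.60 V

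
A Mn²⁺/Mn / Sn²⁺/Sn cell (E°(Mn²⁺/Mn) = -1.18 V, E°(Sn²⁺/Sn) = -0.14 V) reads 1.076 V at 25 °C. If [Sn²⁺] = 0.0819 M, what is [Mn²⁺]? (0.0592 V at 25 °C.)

From the Nernst equation, log Q = n(E° − E)/0.0592 = 2(1.04 − 1.076)/0.0592 = -1.216, so Q = 0.0608.
With Q = [Mn²⁺]/[Sn²⁺] and the known concentrations, [Mn²⁺] in the numerator gives [Mn²⁺] = 0.005 M.

0.005 M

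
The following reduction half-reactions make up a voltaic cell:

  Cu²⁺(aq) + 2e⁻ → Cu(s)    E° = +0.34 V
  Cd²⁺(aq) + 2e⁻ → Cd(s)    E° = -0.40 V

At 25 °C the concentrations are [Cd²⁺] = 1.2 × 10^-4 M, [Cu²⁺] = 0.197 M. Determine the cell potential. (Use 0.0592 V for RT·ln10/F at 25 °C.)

0.835 V

The Cu²⁺/Cu couple has the higher reduction potential and acts as the cathode, so E°_cell = +0.34 − (-0.40) = 0.74 V.
Balancing electrons gives n = 2; the reaction quotient is Q = [Cd²⁺]/[Cu²⁺] = 6.09 × 10^-4.
At 25 °C, E = E° − (0.0592/n) log Q = 0.74 − (0.0592/2)(-3.215) = 0.740 + 0.095 = 0.835 V.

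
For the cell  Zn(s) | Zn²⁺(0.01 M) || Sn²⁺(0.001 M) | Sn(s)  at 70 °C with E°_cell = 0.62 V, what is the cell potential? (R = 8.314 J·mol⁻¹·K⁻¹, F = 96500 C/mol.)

Balancing electrons gives n = 2; the reaction quotient is Q = [Zn²⁺]/[Sn²⁺] = 10.0.
E = E° − (RT/nF) ln Q = 0.62 − (8.314×343)/(2×96500) × (2.303) = 0.620 − 0.034 = 0.586 V.

0.586 V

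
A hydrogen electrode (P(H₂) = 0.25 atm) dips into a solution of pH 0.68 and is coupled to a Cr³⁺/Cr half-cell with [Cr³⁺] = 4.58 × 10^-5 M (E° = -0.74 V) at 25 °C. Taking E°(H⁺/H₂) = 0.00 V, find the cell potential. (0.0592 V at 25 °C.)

The hydrogen couple is the cathode, so E°_cell = 0.74 V; n = 6.
[H⁺] = 10^(−0.68) = 0.21 M, and Q = [Cr³⁺]^2·P(H₂)^3 / [H⁺]^6 = 3.94 × 10^-7.
E = E° − (0.0592/6) log Q = 0.74 − (0.0592/6)(-6.404) = 0.803 V.

0.80 V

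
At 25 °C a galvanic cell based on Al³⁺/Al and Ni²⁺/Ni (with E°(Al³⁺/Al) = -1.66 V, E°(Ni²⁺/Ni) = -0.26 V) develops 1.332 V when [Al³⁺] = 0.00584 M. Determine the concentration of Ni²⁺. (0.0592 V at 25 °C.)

From the Nernst equation, log Q = n(E° − E)/0.0592 = 6(1.40 − 1.332)/0.0592 = 6.892, so Q = 7.8 × 10^6.
With Q = [Al³⁺]^2/[Ni²⁺]^3 and the known concentrations, [Ni²⁺]^3 in the denominator gives [Ni²⁺] = 1.6 × 10^-4 M.

1.6 × 10^-4 M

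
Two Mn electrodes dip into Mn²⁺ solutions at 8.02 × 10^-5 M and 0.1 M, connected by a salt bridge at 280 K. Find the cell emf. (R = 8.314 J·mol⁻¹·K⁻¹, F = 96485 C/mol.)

Both half-cells are Mn²⁺/Mn, so E°_cell = 0. The concentrated side is the cathode; the cell reaction moves Mn²⁺ from high to low concentration with n = 2.
Q = [Mn²⁺]_dilute/[Mn²⁺]_conc = 8.02 × 10^-5/0.1 = 8.02 × 10^-4.
E = 0 − (RT/nF) ln Q = −((8.314×280)/(2×96485))(-7.128) = 0.0860 V.

0.086 V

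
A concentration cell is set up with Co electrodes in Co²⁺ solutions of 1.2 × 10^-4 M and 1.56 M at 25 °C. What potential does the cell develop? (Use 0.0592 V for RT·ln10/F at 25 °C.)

Both half-cells are Co²⁺/Co, so E°_cell = 0. The concentrated side is the cathode; the cell reaction moves Co²⁺ from high to low concentration with n = 2.
Q = [Co²⁺]_dilute/[Co²⁺]_conc = 1.2 × 10^-4/1.56 = 7.69 × 10^-5.
E = 0 − (0.0592/2) log Q = −(0.0592/2)(-4.114) = 0.1218 V.

0.12 V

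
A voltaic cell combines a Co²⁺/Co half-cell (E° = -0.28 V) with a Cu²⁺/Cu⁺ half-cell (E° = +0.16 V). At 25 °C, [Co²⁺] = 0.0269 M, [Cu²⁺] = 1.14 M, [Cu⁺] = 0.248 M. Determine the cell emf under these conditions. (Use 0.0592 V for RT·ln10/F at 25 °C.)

The Cu²⁺/Cu⁺ couple has the higher reduction potential and acts as the cathode, so E°_cell = +0.16 − (-0.28) = 0.44 V.
Balancing electrons gives n = 2; the reaction quotient is Q = [Co²⁺]·[Cu⁺]^2/[Cu²⁺]^2 = 0.00127.
At 25 °C, E = E° − (0.0592/n) log Q = 0.44 − (0.0592/2)(-2.895) = 0.440 + 0.086 = 0.526 V.

0.526 V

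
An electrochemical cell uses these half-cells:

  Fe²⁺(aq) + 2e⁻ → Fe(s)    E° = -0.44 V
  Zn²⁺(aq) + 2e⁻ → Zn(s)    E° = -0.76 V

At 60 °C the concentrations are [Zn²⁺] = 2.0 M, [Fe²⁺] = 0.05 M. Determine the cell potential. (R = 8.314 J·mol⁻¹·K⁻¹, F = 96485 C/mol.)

0.267 V

The Fe²⁺/Fe couple has the higher reduction potential and acts as the cathode, so E°_cell = -0.44 − (-0.76) = 0.32 V.
Balancing electrons gives n = 2; the reaction quotient is Q = [Zn²⁺]/[Fe²⁺] = 40.0.
E = E° − (RT/nF) ln Q = 0.32 − (8.314×333)/(2×96485) × (3.689) = 0.320 − 0.053 = 0.267 V.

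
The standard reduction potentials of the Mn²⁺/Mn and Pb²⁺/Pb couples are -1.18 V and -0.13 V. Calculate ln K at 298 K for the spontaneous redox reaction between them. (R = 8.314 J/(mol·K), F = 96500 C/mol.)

ln K = 81.8

E°_cell = -0.13 − (-1.18) = 1.05 V, with n = 2 electrons transferred.
At equilibrium E = 0, so the Nernst equation gives ln K = nFE°/RT = (2)(96500)(1.05)/((8.314)(298)) = 81.79.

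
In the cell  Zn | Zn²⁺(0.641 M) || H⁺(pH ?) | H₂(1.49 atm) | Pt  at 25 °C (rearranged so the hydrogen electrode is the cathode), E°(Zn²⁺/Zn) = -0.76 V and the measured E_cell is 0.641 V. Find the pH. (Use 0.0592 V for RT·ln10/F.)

E°_cell = 0.76 V and n = 2.
log Q = n(E° − E)/0.0592 = 2×(0.76 − 0.641)/0.0592 = 4.020.
With Q = [Zn²⁺]·P(H₂) / [H⁺]^2, solving for [H⁺] gives log[H⁺] = -2.020, so pH = 2.02.

pH = 2.02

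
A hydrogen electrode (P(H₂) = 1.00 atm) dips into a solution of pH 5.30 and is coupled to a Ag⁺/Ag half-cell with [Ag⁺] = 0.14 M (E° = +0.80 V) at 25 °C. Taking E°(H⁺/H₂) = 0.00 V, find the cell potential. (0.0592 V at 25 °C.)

The Ag⁺/Ag couple is the cathode, so E°_cell = 0.80 V; n = 2.
[H⁺] = 10^(−5.30) = 5 × 10^-6 M, and Q = [H⁺]^2 / ([Ag⁺]^2·P(H₂)) = 1.28 × 10^-9.
E = E° − (0.0592/2) log Q = 0.80 − (0.0592/2)(-8.892) = 1.063 V.

1.06 V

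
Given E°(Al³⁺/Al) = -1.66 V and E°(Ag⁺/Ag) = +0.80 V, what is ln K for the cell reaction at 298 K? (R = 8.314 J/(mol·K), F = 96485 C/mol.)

E°_cell = +0.80 − (-1.66) = 2.46 V, with n = 3 electrons transferred.
At equilibrium E = 0, so the Nernst equation gives ln K = nFE°/RT = (3)(96485)(2.46)/((8.314)(298)) = 287.40.

ln K = 287.4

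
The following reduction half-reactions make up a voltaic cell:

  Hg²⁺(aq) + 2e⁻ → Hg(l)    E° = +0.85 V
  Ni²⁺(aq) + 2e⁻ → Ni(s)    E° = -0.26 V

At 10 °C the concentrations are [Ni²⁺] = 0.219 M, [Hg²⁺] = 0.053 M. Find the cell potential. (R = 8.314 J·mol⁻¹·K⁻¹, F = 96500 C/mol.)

The Hg²⁺/Hg couple has the higher reduction potential and acts as the cathode, so E°_cell = +0.85 − (-0.26) = 1.11 V.
Balancing electrons gives n = 2; the reaction quotient is Q = [Ni²⁺]/[Hg²⁺] = 4.13.
E = E° − (RT/nF) ln Q = 1.11 − (8.314×283)/(2×96500) × (1.419) = 1.110 − 0.017 = 1.093 V.

1.09 V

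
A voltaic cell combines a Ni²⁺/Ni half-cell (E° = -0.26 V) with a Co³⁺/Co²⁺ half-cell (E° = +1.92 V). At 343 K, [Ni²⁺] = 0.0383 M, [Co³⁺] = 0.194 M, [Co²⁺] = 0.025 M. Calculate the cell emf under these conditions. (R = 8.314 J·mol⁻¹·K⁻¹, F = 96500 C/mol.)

The Co³⁺/Co²⁺ couple has the higher reduction potential and acts as the cathode, so E°_cell = +1.92 − (-0.26) = 2.18 V.
Balancing electrons gives n = 2; the reaction quotient is Q = [Ni²⁺]·[Co²⁺]^2/[Co³⁺]^2 = 6.36 × 10^-4.
E = E° − (RT/nF) ln Q = 2.18 − (8.314×343)/(2×96500) × (-7.360) = 2.180 + 0.109 = 2.289 V.

2.29 V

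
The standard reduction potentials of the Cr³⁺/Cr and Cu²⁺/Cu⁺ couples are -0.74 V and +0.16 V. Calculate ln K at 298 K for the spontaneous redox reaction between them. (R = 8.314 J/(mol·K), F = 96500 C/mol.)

E°_cell = +0.16 − (-0.74) = 0.90 V, with n = 3 electrons transferred.
At equilibrium E = 0, so the Nernst equation gives ln K = nFE°/RT = (3)(96500)(0.90)/((8.314)(298)) = 105.16.

ln K = 105.2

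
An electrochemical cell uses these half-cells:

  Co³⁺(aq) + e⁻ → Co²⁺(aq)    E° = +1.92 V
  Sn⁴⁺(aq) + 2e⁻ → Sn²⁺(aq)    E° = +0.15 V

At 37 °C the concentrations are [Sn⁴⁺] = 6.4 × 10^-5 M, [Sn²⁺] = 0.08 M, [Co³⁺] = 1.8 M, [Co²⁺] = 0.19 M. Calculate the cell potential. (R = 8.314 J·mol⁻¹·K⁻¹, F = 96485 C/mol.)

1.93 V

The Co³⁺/Co²⁺ couple has the higher reduction potential and acts as the cathode, so E°_cell = +1.92 − (+0.15) = 1.77 V.
Balancing electrons gives n = 2; the reaction quotient is Q = [Sn⁴⁺]·[Co²⁺]^2/([Sn²⁺]·[Co³⁺]^2) = 8.91 × 10^-6.
E = E° − (RT/nF) ln Q = 1.77 − (8.314×310)/(2×96485) × (-11.628) = 1.770 + 0.155 = 1.925 V.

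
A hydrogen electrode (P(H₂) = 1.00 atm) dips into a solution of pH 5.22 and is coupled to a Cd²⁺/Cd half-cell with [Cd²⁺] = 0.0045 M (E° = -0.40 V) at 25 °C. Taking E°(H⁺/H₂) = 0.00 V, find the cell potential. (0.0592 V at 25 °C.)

The hydrogen couple is the cathode, so E°_cell = 0.40 V; n = 2.
[H⁺] = 10^(−5.22) = 6 × 10^-6 M, and Q = [Cd²⁺]·P(H₂) / [H⁺]^2 = 1.24 × 10^8.
E = E° − (0.0592/2) log Q = 0.40 − (0.0592/2)(8.093) = 0.160 V.

0.16 V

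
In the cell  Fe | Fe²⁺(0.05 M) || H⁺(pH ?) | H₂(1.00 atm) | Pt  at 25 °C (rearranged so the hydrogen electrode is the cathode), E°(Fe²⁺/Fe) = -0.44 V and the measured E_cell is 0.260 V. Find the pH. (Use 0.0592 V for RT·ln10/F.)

E°_cell = 0.44 V and n = 2.
log Q = n(E° − E)/0.0592 = 2×(0.44 − 0.260)/0.0592 = 6.081.
With Q = [Fe²⁺]·P(H₂) / [H⁺]^2, solving for [H⁺] gives log[H⁺] = -3.691, so pH = 3.69.

pH = 3.69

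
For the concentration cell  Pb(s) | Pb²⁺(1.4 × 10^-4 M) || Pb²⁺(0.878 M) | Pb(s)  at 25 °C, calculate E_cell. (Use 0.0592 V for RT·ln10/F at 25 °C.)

0.11 V

Both half-cells are Pb²⁺/Pb, so E°_cell = 0. The concentrated side is the cathode; the cell reaction moves Pb²⁺ from high to low concentration with n = 2.
Q = [Pb²⁺]_dilute/[Pb²⁺]_conc = 1.4 × 10^-4/0.878 = 1.59 × 10^-4.
E = 0 − (0.0592/2) log Q = −(0.0592/2)(-3.797) = 0.1124 V.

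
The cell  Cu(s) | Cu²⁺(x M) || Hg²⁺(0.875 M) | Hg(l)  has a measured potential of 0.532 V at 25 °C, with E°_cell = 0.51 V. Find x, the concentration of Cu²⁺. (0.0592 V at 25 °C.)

0.16 M

From the Nernst equation, log Q = n(E° − E)/0.0592 = 2(0.51 − 0.532)/0.0592 = -0.743, so Q = 0.181.
With Q = [Cu²⁺]/[Hg²⁺] and the known concentrations, [Cu²⁺] in the numerator gives [Cu²⁺] = 0.16 M.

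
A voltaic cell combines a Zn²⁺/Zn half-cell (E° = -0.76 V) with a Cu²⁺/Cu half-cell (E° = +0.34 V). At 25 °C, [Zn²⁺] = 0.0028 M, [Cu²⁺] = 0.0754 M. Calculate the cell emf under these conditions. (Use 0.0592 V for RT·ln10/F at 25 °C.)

1.14 V

The Cu²⁺/Cu couple has the higher reduction potential and acts as the cathode, so E°_cell = +0.34 − (-0.76) = 1.10 V.
Balancing electrons gives n = 2; the reaction quotient is Q = [Zn²⁺]/[Cu²⁺] = 0.0371.
At 25 °C, E = E° − (0.0592/n) log Q = 1.10 − (0.0592/2)(-1.430) = 1.100 + 0.042 = 1.142 V.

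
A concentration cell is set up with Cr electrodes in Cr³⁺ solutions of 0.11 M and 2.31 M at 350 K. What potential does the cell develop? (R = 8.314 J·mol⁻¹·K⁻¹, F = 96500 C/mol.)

Both half-cells are Cr³⁺/Cr, so E°_cell = 0. The concentrated side is the cathode; the cell reaction moves Cr³⁺ from high to low concentration with n = 3.
Q = [Cr³⁺]_dilute/[Cr³⁺]_conc = 0.11/2.31 = 0.0476.
E = 0 − (RT/nF) ln Q = −((8.314×350)/(3×96500))(-3.045) = 0.0306 V.

0.031 V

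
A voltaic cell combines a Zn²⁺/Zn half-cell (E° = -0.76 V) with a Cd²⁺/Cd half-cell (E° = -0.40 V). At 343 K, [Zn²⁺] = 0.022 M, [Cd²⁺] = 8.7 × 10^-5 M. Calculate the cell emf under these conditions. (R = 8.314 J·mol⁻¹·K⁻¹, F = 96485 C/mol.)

0.278 V

The Cd²⁺/Cd couple has the higher reduction potential and acts as the cathode, so E°_cell = -0.40 − (-0.76) = 0.36 V.
Balancing electrons gives n = 2; the reaction quotient is Q = [Zn²⁺]/[Cd²⁺] = 253.
E = E° − (RT/nF) ln Q = 0.36 − (8.314×343)/(2×96485) × (5.533) = 0.360 − 0.082 = 0.278 V.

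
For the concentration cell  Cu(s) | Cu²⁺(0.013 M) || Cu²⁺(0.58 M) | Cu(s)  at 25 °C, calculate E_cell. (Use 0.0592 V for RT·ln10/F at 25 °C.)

0.049 V

Both half-cells are Cu²⁺/Cu, so E°_cell = 0. The concentrated side is the cathode; the cell reaction moves Cu²⁺ from high to low concentration with n = 2.
Q = [Cu²⁺]_dilute/[Cu²⁺]_conc = 0.013/0.58 = 0.0224.
E = 0 − (0.0592/2) log Q = −(0.0592/2)(-1.649) = 0.0488 V.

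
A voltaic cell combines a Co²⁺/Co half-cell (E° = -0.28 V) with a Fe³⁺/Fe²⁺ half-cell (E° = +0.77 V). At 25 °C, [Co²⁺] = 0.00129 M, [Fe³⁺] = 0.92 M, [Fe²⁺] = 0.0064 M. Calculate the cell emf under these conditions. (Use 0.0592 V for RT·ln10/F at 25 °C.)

The Fe³⁺/Fe²⁺ couple has the higher reduction potential and acts as the cathode, so E°_cell = +0.77 − (-0.28) = 1.05 V.
Balancing electrons gives n = 2; the reaction quotient is Q = [Co²⁺]·[Fe²⁺]^2/[Fe³⁺]^2 = 6.24 × 10^-8.
At 25 °C, E = E° − (0.0592/n) log Q = 1.05 − (0.0592/2)(-7.205) = 1.050 + 0.213 = 1.263 V.

1.26 V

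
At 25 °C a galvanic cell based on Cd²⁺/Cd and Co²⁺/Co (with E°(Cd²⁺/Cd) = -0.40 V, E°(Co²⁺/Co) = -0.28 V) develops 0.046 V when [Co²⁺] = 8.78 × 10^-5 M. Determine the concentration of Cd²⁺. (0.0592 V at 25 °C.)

0.028 M

From the Nernst equation, log Q = n(E° − E)/0.0592 = 2(0.12 − 0.046)/0.0592 = 2.500, so Q = 316.
With Q = [Cd²⁺]/[Co²⁺] and the known concentrations, [Cd²⁺] in the numerator gives [Cd²⁺] = 0.028 M.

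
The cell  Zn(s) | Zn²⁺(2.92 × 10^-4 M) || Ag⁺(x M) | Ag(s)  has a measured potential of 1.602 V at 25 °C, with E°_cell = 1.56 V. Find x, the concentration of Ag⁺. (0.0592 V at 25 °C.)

0.088 M

From the Nernst equation, log Q = n(E° − E)/0.0592 = 2(1.56 − 1.602)/0.0592 = -1.419, so Q = 0.0381.
With Q = [Zn²⁺]/[Ag⁺]^2 and the known concentrations, [Ag⁺]^2 in the denominator gives [Ag⁺] = 0.088 M.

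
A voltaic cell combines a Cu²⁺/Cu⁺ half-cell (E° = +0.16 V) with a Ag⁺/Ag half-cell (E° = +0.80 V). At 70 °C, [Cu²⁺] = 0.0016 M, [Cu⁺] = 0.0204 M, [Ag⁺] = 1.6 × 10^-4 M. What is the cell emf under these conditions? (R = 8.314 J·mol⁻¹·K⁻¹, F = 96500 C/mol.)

The Ag⁺/Ag couple has the higher reduction potential and acts as the cathode, so E°_cell = +0.80 − (+0.16) = 0.64 V.
Balancing electrons gives n = 1; the reaction quotient is Q = [Cu²⁺]/([Cu⁺]·[Ag⁺]) = 490.
E = E° − (RT/nF) ln Q = 0.64 − (8.314×343)/(1×96500) × (6.195) = 0.640 − 0.183 = 0.457 V.

0.457 V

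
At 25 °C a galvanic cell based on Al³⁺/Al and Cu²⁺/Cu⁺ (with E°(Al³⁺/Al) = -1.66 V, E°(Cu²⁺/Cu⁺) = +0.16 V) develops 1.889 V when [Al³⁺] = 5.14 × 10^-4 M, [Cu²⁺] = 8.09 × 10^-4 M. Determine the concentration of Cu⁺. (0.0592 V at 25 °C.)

From the Nernst equation, log Q = n(E° − E)/0.0592 = 3(1.82 − 1.889)/0.0592 = -3.497, so Q = 3.19 × 10^-4.
With Q = [Al³⁺]·[Cu⁺]^3/[Cu²⁺]^3 and the known concentrations, [Cu⁺]^3 in the numerator gives [Cu⁺] = 6.9 × 10^-4 M.

6.9 × 10^-4 M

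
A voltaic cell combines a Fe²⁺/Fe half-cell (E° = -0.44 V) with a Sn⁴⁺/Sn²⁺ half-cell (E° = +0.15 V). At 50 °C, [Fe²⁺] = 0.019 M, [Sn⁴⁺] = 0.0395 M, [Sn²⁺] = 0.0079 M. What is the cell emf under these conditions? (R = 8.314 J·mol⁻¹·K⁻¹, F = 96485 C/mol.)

The Sn⁴⁺/Sn²⁺ couple has the higher reduction potential and acts as the cathode, so E°_cell = +0.15 − (-0.44) = 0.59 V.
Balancing electrons gives n = 2; the reaction quotient is Q = [Fe²⁺]·[Sn²⁺]/[Sn⁴⁺] = 0.00380.
E = E° − (RT/nF) ln Q = 0.59 − (8.314×323)/(2×96485) × (-5.573) = 0.590 + 0.078 = 0.668 V.

0.668 V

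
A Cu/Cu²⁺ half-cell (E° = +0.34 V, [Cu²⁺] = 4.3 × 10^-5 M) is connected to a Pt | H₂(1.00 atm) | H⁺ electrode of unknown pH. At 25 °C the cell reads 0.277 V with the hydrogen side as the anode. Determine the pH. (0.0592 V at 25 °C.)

pH = 1.12

E°_cell = 0.34 V and n = 2.
log Q = n(E° − E)/0.0592 = 2×(0.34 − 0.277)/0.0592 = 2.128.
With Q = [H⁺]^2 / ([Cu²⁺]·P(H₂)), solving for [H⁺] gives log[H⁺] = -1.119, so pH = 1.12.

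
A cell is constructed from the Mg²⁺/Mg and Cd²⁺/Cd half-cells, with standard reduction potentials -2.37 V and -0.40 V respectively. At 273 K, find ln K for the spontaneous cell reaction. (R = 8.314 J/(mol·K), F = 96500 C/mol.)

E°_cell = -0.40 − (-2.37) = 1.97 V, with n = 2 electrons transferred.
At equilibrium E = 0, so the Nernst equation gives ln K = nFE°/RT = (2)(96500)(1.97)/((8.314)(273)) = 167.51.

ln K = 167.5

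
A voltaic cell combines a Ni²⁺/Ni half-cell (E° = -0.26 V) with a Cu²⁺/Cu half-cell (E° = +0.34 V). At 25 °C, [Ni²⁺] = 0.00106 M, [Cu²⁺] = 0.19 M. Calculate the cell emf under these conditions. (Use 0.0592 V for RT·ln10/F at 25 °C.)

0.667 V

The Cu²⁺/Cu couple has the higher reduction potential and acts as the cathode, so E°_cell = +0.34 − (-0.26) = 0.60 V.
Balancing electrons gives n = 2; the reaction quotient is Q = [Ni²⁺]/[Cu²⁺] = 0.00558.
At 25 °C, E = E° − (0.0592/n) log Q = 0.60 − (0.0592/2)(-2.253) = 0.600 + 0.067 = 0.667 V.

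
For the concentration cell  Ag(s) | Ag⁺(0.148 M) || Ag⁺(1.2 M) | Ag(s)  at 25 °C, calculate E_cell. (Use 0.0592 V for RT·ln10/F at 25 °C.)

0.054 V

Both half-cells are Ag⁺/Ag, so E°_cell = 0. The concentrated side is the cathode; the cell reaction moves Ag⁺ from high to low concentration with n = 1.
Q = [Ag⁺]_dilute/[Ag⁺]_conc = 0.148/1.2 = 0.123.
E = 0 − (0.0592/1) log Q = −(0.0592/1)(-0.909) = 0.0538 V.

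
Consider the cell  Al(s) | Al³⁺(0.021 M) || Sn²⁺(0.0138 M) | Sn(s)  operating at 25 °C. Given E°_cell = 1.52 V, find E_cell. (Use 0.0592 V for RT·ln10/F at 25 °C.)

1.50 V

Balancing electrons gives n = 6; the reaction quotient is Q = [Al³⁺]^2/[Sn²⁺]^3 = 168.
At 25 °C, E = E° − (0.0592/n) log Q = 1.52 − (0.0592/6)(2.225) = 1.520 − 0.022 = 1.498 V.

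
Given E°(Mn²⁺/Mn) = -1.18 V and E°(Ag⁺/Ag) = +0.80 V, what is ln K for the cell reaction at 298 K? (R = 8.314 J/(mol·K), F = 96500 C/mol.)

ln K = 154.2

E°_cell = +0.80 − (-1.18) = 1.98 V, with n = 2 electrons transferred.
At equilibrium E = 0, so the Nernst equation gives ln K = nFE°/RT = (2)(96500)(1.98)/((8.314)(298)) = 154.24.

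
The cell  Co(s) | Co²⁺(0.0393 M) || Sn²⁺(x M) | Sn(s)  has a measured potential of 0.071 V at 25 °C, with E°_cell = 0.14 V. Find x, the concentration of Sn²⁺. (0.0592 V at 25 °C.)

From the Nernst equation, log Q = n(E° − E)/0.0592 = 2(0.14 − 0.071)/0.0592 = 2.331, so Q = 214.
With Q = [Co²⁺]/[Sn²⁺] and the known concentrations, [Sn²⁺] in the denominator gives [Sn²⁺] = 1.8 × 10^-4 M.

1.8 × 10^-4 M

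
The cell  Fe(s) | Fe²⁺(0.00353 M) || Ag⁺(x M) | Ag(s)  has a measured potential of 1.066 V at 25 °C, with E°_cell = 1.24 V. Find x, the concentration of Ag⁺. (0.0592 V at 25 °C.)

6.8 × 10^-5 M

From the Nernst equation, log Q = n(E° − E)/0.0592 = 2(1.24 − 1.066)/0.0592 = 5.878, so Q = 7.56 × 10^5.
With Q = [Fe²⁺]/[Ag⁺]^2 and the known concentrations, [Ag⁺]^2 in the denominator gives [Ag⁺] = 6.8 × 10^-5 M.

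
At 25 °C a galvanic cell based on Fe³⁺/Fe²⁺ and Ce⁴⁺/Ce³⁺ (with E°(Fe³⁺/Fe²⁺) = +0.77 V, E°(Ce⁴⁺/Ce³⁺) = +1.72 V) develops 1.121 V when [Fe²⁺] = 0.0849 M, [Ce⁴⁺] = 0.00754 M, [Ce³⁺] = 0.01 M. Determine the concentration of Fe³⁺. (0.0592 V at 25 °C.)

8.3 × 10^-5 M

From the Nernst equation, log Q = n(E° − E)/0.0592 = 1(0.95 − 1.121)/0.0592 = -2.889, so Q = 0.00129.
With Q = [Fe³⁺]·[Ce³⁺]/([Fe²⁺]·[Ce⁴⁺]) and the known concentrations, [Fe³⁺] in the numerator gives [Fe³⁺] = 8.3 × 10^-5 M.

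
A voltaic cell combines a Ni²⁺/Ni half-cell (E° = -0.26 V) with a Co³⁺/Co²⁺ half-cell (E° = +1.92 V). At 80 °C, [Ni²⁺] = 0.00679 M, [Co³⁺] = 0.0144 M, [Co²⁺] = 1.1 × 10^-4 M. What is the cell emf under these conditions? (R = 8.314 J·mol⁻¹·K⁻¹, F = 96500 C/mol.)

The Co³⁺/Co²⁺ couple has the higher reduction potential and acts as the cathode, so E°_cell = +1.92 − (-0.26) = 2.18 V.
Balancing electrons gives n = 2; the reaction quotient is Q = [Ni²⁺]·[Co²⁺]^2/[Co³⁺]^2 = 3.96 × 10^-7.
E = E° − (RT/nF) ln Q = 2.18 − (8.314×353)/(2×96500) × (-14.741) = 2.180 + 0.224 = 2.404 V.

2.40 V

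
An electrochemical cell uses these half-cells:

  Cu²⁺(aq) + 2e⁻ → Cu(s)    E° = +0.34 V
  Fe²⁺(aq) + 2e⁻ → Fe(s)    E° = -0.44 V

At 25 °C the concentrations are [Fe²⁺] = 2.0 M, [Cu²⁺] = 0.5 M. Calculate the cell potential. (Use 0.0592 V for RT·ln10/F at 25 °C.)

The Cu²⁺/Cu couple has the higher reduction potential and acts as the cathode, so E°_cell = +0.34 − (-0.44) = 0.78 V.
Balancing electrons gives n = 2; the reaction quotient is Q = [Fe²⁺]/[Cu²⁺] = 4.00.
At 25 °C, E = E° − (0.0592/n) log Q = 0.78 − (0.0592/2)(0.602) = 0.780 − 0.018 = 0.762 V.

0.762 V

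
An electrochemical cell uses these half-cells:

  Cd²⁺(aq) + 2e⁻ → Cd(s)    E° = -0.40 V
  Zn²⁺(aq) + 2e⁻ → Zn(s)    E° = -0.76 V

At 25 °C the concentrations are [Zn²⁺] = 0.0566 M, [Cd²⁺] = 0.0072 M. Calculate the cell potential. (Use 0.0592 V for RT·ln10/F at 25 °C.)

The Cd²⁺/Cd couple has the higher reduction potential and acts as the cathode, so E°_cell = -0.40 − (-0.76) = 0.36 V.
Balancing electrons gives n = 2; the reaction quotient is Q = [Zn²⁺]/[Cd²⁺] = 7.86.
At 25 °C, E = E° − (0.0592/n) log Q = 0.36 − (0.0592/2)(0.895) = 0.360 − 0.026 = 0.334 V.

0.334 V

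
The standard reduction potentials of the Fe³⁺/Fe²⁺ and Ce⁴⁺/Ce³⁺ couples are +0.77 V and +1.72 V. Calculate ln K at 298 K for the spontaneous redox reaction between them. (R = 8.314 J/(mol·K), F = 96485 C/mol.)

E°_cell = +1.72 − (+0.77) = 0.95 V, with n = 1 electron transferred.
At equilibrium E = 0, so the Nernst equation gives ln K = nFE°/RT = (1)(96485)(0.95)/((8.314)(298)) = 37.00.

ln K = 37.0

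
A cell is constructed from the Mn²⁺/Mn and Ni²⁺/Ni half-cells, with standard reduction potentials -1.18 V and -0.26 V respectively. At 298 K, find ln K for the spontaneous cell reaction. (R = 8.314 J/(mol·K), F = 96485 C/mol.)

ln K = 71.7

E°_cell = -0.26 − (-1.18) = 0.92 V, with n = 2 electrons transferred.
At equilibrium E = 0, so the Nernst equation gives ln K = nFE°/RT = (2)(96485)(0.92)/((8.314)(298)) = 71.66.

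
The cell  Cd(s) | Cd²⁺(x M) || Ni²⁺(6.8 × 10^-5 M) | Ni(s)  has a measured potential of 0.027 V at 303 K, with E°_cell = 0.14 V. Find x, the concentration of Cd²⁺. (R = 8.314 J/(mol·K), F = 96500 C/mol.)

0.39 M

From the Nernst equation, ln Q = nF(E° − E)/RT = 2×96500×(0.14 − 0.027)/(8.314×303) = 8.657, so Q = 5750.
With Q = [Cd²⁺]/[Ni²⁺] and the known concentrations, [Cd²⁺] in the numerator gives [Cd²⁺] = 0.39 M.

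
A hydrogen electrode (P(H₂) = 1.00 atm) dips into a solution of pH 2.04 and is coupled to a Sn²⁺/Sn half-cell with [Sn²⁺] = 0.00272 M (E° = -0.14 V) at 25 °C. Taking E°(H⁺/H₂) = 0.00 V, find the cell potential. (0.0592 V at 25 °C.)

0.095 V

The hydrogen couple is the cathode, so E°_cell = 0.14 V; n = 2.
[H⁺] = 10^(−2.04) = 0.0091 M, and Q = [Sn²⁺]·P(H₂) / [H⁺]^2 = 32.7.
E = E° − (0.0592/2) log Q = 0.14 − (0.0592/2)(1.515) = 0.095 V.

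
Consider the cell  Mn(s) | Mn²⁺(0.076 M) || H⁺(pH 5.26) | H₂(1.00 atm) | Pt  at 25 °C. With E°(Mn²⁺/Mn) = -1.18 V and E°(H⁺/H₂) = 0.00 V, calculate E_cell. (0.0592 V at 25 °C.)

0.90 V

The hydrogen couple is the cathode, so E°_cell = 1.18 V; n = 2.
[H⁺] = 10^(−5.26) = 5.5 × 10^-6 M, and Q = [Mn²⁺]·P(H₂) / [H⁺]^2 = 2.52 × 10^9.
E = E° − (0.0592/2) log Q = 1.18 − (0.0592/2)(9.401) = 0.902 V.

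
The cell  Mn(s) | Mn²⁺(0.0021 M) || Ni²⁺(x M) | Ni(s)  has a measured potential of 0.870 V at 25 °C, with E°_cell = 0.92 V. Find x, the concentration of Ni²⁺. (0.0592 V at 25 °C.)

From the Nernst equation, log Q = n(E° − E)/0.0592 = 2(0.92 − 0.870)/0.0592 = 1.689, so Q = 48.9.
With Q = [Mn²⁺]/[Ni²⁺] and the known concentrations, [Ni²⁺] in the denominator gives [Ni²⁺] = 4.3 × 10^-5 M.

4.3 × 10^-5 M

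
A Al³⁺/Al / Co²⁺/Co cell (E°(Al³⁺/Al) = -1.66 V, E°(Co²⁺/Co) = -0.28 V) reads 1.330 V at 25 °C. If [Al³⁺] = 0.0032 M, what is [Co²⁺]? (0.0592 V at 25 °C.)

From the Nernst equation, log Q = n(E° − E)/0.0592 = 6(1.38 − 1.330)/0.0592 = 5.068, so Q = 1.17 × 10^5.
With Q = [Al³⁺]^2/[Co²⁺]^3 and the known concentrations, [Co²⁺]^3 in the denominator gives [Co²⁺] = 4.4 × 10^-4 M.

4.4 × 10^-4 M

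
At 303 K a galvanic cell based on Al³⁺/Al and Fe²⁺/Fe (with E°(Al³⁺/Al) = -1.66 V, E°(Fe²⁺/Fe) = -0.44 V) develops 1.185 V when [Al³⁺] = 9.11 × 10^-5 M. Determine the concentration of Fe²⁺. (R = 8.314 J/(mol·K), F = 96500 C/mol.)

From the Nernst equation, ln Q = nF(E° − E)/RT = 6×96500×(1.22 − 1.185)/(8.314×303) = 8.044, so Q = 3120.
With Q = [Al³⁺]^2/[Fe²⁺]^3 and the known concentrations, [Fe²⁺]^3 in the denominator gives [Fe²⁺] = 1.4 × 10^-4 M.

1.4 × 10^-4 M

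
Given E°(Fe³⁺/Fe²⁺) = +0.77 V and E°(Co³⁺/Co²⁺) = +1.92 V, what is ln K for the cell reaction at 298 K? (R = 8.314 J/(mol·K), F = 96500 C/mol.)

ln K = 44.8

E°_cell = +1.92 − (+0.77) = 1.15 V, with n = 1 electron transferred.
At equilibrium E = 0, so the Nernst equation gives ln K = nFE°/RT = (1)(96500)(1.15)/((8.314)(298)) = 44.79.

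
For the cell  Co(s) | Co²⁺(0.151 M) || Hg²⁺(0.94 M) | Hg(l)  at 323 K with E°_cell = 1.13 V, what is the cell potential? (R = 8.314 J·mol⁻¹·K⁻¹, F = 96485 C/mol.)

1.16 V

Balancing electrons gives n = 2; the reaction quotient is Q = [Co²⁺]/[Hg²⁺] = 0.161.
E = E° − (RT/nF) ln Q = 1.13 − (8.314×323)/(2×96485) × (-1.829) = 1.130 + 0.025 = 1.155 V.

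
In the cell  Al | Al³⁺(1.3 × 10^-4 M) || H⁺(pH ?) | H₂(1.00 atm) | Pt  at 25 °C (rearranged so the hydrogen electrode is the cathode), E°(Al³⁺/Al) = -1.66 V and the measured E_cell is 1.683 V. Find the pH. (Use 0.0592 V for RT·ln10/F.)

E°_cell = 1.66 V and n = 6.
log Q = n(E° − E)/0.0592 = 6×(1.66 − 1.683)/0.0592 = -2.331.
With Q = [Al³⁺]^2·P(H₂)^3 / [H⁺]^6, solving for [H⁺] gives log[H⁺] = -0.907, so pH = 0.91.

pH = 0.91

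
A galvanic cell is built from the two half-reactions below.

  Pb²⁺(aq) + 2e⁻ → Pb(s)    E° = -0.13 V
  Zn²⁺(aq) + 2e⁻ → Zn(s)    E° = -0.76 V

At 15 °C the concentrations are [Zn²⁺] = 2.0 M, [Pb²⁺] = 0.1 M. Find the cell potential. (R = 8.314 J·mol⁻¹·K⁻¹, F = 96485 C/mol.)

0.593 V

The Pb²⁺/Pb couple has the higher reduction potential and acts as the cathode, so E°_cell = -0.13 − (-0.76) = 0.63 V.
Balancing electrons gives n = 2; the reaction quotient is Q = [Zn²⁺]/[Pb²⁺] = 20.0.
E = E° − (RT/nF) ln Q = 0.63 − (8.314×288)/(2×96485) × (2.996) = 0.630 − 0.037 = 0.593 V.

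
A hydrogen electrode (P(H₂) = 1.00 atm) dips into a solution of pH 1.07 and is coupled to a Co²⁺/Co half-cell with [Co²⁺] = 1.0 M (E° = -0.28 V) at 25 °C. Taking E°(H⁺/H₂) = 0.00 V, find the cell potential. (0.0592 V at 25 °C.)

The hydrogen couple is the cathode, so E°_cell = 0.28 V; n = 2.
[H⁺] = 10^(−1.07) = 0.085 M, and Q = [Co²⁺]·P(H₂) / [H⁺]^2 = 138.
E = E° − (0.0592/2) log Q = 0.28 − (0.0592/2)(2.140) = 0.217 V.

0.22 V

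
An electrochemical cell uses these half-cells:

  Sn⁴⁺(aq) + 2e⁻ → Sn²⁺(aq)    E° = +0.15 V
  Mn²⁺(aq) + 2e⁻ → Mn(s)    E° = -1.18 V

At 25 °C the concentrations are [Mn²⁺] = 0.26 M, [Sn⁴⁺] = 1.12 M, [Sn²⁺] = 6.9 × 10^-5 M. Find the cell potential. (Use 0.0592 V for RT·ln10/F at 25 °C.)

1.47 V

The Sn⁴⁺/Sn²⁺ couple has the higher reduction potential and acts as the cathode, so E°_cell = +0.15 − (-1.18) = 1.33 V.
Balancing electrons gives n = 2; the reaction quotient is Q = [Mn²⁺]·[Sn²⁺]/[Sn⁴⁺] = 1.6 × 10^-5.
At 25 °C, E = E° − (0.0592/n) log Q = 1.33 − (0.0592/2)(-4.795) = 1.330 + 0.142 = 1.472 V.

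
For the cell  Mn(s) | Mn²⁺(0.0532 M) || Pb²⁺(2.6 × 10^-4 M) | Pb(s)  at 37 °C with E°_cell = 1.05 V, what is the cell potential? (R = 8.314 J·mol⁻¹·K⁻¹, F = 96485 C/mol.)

0.979 V

Balancing electrons gives n = 2; the reaction quotient is Q = [Mn²⁺]/[Pb²⁺] = 205.
E = E° − (RT/nF) ln Q = 1.05 − (8.314×310)/(2×96485) × (5.321) = 1.050 − 0.071 = 0.979 V.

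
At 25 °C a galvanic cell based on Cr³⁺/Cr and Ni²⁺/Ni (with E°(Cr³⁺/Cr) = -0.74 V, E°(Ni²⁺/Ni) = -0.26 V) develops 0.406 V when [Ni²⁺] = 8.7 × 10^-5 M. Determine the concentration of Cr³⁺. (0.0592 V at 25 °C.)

0.0046 M

From the Nernst equation, log Q = n(E° − E)/0.0592 = 6(0.48 − 0.406)/0.0592 = 7.500, so Q = 3.16 × 10^7.
With Q = [Cr³⁺]^2/[Ni²⁺]^3 and the known concentrations, [Cr³⁺]^2 in the numerator gives [Cr³⁺] = 0.0046 M.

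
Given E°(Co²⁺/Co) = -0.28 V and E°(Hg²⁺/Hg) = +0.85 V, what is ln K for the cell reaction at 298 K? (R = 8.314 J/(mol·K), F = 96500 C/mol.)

ln K = 88.0

E°_cell = +0.85 − (-0.28) = 1.13 V, with n = 2 electrons transferred.
At equilibrium E = 0, so the Nernst equation gives ln K = nFE°/RT = (2)(96500)(1.13)/((8.314)(298)) = 88.03.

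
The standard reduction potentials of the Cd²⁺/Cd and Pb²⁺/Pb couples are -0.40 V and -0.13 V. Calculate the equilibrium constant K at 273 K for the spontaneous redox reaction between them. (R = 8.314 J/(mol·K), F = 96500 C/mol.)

9.4 × 10^9

E°_cell = -0.13 − (-0.40) = 0.27 V, with n = 2 electrons transferred.
At equilibrium E = 0, so the Nernst equation gives ln K = nFE°/RT = (2)(96500)(0.27)/((8.314)(273)) = 22.96.
K = e^22.96 = 9.4 × 10^9.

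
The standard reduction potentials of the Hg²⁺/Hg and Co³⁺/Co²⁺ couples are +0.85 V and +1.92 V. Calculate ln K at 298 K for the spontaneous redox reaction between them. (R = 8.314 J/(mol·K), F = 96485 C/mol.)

E°_cell = +1.92 − (+0.85) = 1.07 V, with n = 2 electrons transferred.
At equilibrium E = 0, so the Nernst equation gives ln K = nFE°/RT = (2)(96485)(1.07)/((8.314)(298)) = 83.34.

ln K = 83.3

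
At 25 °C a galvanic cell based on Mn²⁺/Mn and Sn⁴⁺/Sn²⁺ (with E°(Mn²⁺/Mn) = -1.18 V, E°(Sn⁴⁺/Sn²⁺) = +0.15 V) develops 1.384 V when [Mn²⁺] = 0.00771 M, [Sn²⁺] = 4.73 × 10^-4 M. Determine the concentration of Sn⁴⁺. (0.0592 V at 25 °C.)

2.4 × 10^-4 M

From the Nernst equation, log Q = n(E° − E)/0.0592 = 2(1.33 − 1.384)/0.0592 = -1.824, so Q = 0.0150.
With Q = [Mn²⁺]·[Sn²⁺]/[Sn⁴⁺] and the known concentrations, [Sn⁴⁺] in the denominator gives [Sn⁴⁺] = 2.4 × 10^-4 M.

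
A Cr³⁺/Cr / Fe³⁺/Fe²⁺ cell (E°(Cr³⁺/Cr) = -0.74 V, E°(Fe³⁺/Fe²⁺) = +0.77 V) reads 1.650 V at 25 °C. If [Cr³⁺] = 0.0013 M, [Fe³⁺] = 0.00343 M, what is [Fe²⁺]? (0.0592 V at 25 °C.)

1.4 × 10^-4 M

From the Nernst equation, log Q = n(E° − E)/0.0592 = 3(1.51 − 1.650)/0.0592 = -7.095, so Q = 8.04 × 10^-8.
With Q = [Cr³⁺]·[Fe²⁺]^3/[Fe³⁺]^3 and the known concentrations, [Fe²⁺]^3 in the numerator gives [Fe²⁺] = 1.4 × 10^-4 M.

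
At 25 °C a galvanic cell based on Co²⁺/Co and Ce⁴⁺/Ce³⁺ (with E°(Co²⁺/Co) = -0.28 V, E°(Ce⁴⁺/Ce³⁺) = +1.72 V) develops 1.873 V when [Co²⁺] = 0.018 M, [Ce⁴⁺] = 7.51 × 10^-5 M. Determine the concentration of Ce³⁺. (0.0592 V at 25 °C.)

From the Nernst equation, log Q = n(E° − E)/0.0592 = 2(2.00 − 1.873)/0.0592 = 4.291, so Q = 1.95 × 10^4.
With Q = [Co²⁺]·[Ce³⁺]^2/[Ce⁴⁺]^2 and the known concentrations, [Ce³⁺]^2 in the numerator gives [Ce³⁺] = 0.078 M.

0.078 M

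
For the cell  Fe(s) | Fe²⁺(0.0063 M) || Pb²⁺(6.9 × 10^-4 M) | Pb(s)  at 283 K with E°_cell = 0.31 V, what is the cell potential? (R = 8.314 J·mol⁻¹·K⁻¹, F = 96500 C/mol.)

Balancing electrons gives n = 2; the reaction quotient is Q = [Fe²⁺]/[Pb²⁺] = 9.13.
E = E° − (RT/nF) ln Q = 0.31 − (8.314×283)/(2×96500) × (2.212) = 0.310 − 0.027 = 0.283 V.

0.283 V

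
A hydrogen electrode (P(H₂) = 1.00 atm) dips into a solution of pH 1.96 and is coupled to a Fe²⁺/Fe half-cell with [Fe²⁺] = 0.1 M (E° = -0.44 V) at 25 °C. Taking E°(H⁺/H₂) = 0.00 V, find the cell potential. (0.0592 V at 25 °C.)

0.35 V

The hydrogen couple is the cathode, so E°_cell = 0.44 V; n = 2.
[H⁺] = 10^(−1.96) = 0.011 M, and Q = [Fe²⁺]·P(H₂) / [H⁺]^2 = 832.
E = E° − (0.0592/2) log Q = 0.44 − (0.0592/2)(2.920) = 0.354 V.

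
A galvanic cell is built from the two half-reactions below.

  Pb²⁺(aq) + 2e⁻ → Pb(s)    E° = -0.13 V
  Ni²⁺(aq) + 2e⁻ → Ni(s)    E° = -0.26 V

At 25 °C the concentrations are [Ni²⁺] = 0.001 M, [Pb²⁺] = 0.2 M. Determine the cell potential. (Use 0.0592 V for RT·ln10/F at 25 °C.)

The Pb²⁺/Pb couple has the higher reduction potential and acts as the cathode, so E°_cell = -0.13 − (-0.26) = 0.13 V.
Balancing electrons gives n = 2; the reaction quotient is Q = [Ni²⁺]/[Pb²⁺] = 0.00500.
At 25 °C, E = E° − (0.0592/n) log Q = 0.13 − (0.0592/2)(-2.301) = 0.130 + 0.068 = 0.198 V.

0.198 V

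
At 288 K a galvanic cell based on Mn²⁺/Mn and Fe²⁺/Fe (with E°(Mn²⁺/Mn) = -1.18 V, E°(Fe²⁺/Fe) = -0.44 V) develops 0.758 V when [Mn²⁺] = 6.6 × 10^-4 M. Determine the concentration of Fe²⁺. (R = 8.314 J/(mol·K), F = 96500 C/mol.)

0.0028 M

From the Nernst equation, ln Q = nF(E° − E)/RT = 2×96500×(0.74 − 0.758)/(8.314×288) = -1.451, so Q = 0.234.
With Q = [Mn²⁺]/[Fe²⁺] and the known concentrations, [Fe²⁺] in the denominator gives [Fe²⁺] = 0.0028 M.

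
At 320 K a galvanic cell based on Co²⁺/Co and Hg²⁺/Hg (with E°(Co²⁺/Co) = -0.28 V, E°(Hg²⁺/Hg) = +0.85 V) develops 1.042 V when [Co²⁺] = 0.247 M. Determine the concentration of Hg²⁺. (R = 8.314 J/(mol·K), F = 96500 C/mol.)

4.2 × 10^-4 M

From the Nernst equation, ln Q = nF(E° − E)/RT = 2×96500×(1.13 − 1.042)/(8.314×320) = 6.384, so Q = 592.
With Q = [Co²⁺]/[Hg²⁺] and the known concentrations, [Hg²⁺] in the denominator gives [Hg²⁺] = 4.2 × 10^-4 M.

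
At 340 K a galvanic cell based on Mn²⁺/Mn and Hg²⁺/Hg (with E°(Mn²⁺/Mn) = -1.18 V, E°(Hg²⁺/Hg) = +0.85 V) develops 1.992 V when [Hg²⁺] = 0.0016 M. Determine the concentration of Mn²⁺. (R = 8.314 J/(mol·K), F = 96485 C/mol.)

0.021 M

From the Nernst equation, ln Q = nF(E° − E)/RT = 2×96485×(2.03 − 1.992)/(8.314×340) = 2.594, so Q = 13.4.
With Q = [Mn²⁺]/[Hg²⁺] and the known concentrations, [Mn²⁺] in the numerator gives [Mn²⁺] = 0.021 M.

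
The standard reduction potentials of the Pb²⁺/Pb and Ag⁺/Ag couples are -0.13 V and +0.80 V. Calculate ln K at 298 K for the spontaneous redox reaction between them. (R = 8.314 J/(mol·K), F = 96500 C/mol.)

E°_cell = +0.80 − (-0.13) = 0.93 V, with n = 2 electrons transferred.
At equilibrium E = 0, so the Nernst equation gives ln K = nFE°/RT = (2)(96500)(0.93)/((8.314)(298)) = 72.45.

ln K = 72.4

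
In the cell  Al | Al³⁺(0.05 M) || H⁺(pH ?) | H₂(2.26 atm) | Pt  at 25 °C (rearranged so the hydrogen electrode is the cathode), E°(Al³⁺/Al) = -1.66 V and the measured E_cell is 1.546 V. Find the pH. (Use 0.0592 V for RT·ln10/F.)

pH = 2.18

E°_cell = 1.66 V and n = 6.
log Q = n(E° − E)/0.0592 = 6×(1.66 − 1.546)/0.0592 = 11.554.
With Q = [Al³⁺]^2·P(H₂)^3 / [H⁺]^6, solving for [H⁺] gives log[H⁺] = -2.182, so pH = 2.18.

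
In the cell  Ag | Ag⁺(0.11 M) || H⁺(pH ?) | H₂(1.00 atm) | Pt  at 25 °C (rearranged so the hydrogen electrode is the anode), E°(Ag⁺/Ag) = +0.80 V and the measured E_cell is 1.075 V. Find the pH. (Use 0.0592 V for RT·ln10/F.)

E°_cell = 0.80 V and n = 2.
log Q = n(E° − E)/0.0592 = 2×(0.80 − 1.075)/0.0592 = -9.291.
With Q = [H⁺]^2 / ([Ag⁺]^2·P(H₂)), solving for [H⁺] gives log[H⁺] = -5.604, so pH = 5.60.

pH = 5.60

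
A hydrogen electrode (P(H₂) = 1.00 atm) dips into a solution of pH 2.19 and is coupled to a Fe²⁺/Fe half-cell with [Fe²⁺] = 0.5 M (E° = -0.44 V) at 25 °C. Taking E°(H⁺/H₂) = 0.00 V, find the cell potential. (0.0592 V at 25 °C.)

0.32 V

The hydrogen couple is the cathode, so E°_cell = 0.44 V; n = 2.
[H⁺] = 10^(−2.19) = 0.0065 M, and Q = [Fe²⁺]·P(H₂) / [H⁺]^2 = 1.2 × 10^4.
E = E° − (0.0592/2) log Q = 0.44 − (0.0592/2)(4.079) = 0.319 V.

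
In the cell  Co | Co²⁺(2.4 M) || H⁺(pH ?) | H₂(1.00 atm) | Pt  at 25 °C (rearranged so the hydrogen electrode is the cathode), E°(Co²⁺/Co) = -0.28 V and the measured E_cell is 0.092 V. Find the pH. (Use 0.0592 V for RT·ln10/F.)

E°_cell = 0.28 V and n = 2.
log Q = n(E° − E)/0.0592 = 2×(0.28 − 0.092)/0.0592 = 6.351.
With Q = [Co²⁺]·P(H₂) / [H⁺]^2, solving for [H⁺] gives log[H⁺] = -2.986, so pH = 2.99.

pH = 2.99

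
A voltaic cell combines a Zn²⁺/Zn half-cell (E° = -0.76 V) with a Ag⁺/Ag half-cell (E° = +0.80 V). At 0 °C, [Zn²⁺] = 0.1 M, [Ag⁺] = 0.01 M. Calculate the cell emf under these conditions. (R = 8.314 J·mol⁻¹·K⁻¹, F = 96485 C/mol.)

1.48 V

The Ag⁺/Ag couple has the higher reduction potential and acts as the cathode, so E°_cell = +0.80 − (-0.76) = 1.56 V.
Balancing electrons gives n = 2; the reaction quotient is Q = [Zn²⁺]/[Ag⁺]^2 = 1000.
E = E° − (RT/nF) ln Q = 1.56 − (8.314×273)/(2×96485) × (6.908) = 1.560 − 0.081 = 1.479 V.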